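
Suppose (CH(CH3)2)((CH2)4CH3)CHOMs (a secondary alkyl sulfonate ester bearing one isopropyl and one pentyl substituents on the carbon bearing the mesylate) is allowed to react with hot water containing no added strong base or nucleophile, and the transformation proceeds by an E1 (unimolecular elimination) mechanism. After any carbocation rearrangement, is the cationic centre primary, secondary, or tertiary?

Step 1: Rate-determining heterolysis of the C–O bond gives MsO⁻ and a secondary carbocation.
Step 2: Carbocation rearrangement: a 1,2-hydride shift from the adjacent isopropyl carbon converts the initially-formed secondary cation into the more stable tertiary cation.
The cation rearranges from secondary to tertiary via a 1,2-hydride shift from the adjacent isopropyl carbon; the tertiary cation is what reacts next.

tertiary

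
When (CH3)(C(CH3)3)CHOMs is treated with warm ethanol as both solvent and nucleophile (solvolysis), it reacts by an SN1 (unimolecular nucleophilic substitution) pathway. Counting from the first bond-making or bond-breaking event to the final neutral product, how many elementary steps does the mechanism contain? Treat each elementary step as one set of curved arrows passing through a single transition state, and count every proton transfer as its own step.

4

Step 1: The C–O bond breaks with both electrons going to the mesylate; MsO⁻ leaves and a secondary carbocation remains.
Step 2: A methyl group with its bonding pair migrates from the adjacent tert-butyl carbon to the cationic centre — a 1,2-methyl shift — upgrading the secondary cation to a tertiary one.
Step 3: Nucleophilic capture: the oxygen of CH3CH2OH bonds to the cationic carbon, producing an oxonium-ion intermediate.
Step 4: Proton transfer from the O–H of the oxonium ion to a solvent molecule delivers the neutral ether.
Total: 4 elementary steps.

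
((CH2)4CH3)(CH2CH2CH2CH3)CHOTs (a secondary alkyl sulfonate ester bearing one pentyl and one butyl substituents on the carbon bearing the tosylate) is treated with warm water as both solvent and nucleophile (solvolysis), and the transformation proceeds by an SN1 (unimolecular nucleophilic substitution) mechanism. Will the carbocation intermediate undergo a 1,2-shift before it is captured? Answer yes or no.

The first-formed carbocation is secondary.
No single 1,2-shift to an adjacent carbon would produce a more-substituted cation than the one already present, so no rearrangement occurs.

no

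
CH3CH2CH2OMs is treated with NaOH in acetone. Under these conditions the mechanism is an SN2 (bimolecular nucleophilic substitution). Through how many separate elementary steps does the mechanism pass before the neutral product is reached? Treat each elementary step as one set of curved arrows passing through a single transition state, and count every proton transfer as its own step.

Step 1: Backside attack by OH⁻ on the carbon bearing the mesylate: the new C–O bond forms as the C–O bond breaks, with Walden inversion at carbon.
Total: 1 elementary step.

1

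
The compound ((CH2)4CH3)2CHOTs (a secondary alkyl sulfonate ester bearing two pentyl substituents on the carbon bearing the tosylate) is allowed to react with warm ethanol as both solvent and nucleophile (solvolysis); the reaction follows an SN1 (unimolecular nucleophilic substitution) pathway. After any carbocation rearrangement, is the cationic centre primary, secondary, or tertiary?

Step 1: Unassisted departure of TsO⁻ (taking the C–O bonding pair) generates a secondary carbocation.
No single 1,2-shift to an adjacent carbon would give a more-substituted cation, so no rearrangement occurs.

secondary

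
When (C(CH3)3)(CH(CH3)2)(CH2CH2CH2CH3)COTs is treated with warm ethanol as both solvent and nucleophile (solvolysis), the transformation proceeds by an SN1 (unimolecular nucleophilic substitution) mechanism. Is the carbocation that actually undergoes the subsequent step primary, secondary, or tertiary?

tertiary

Step 1: The C–O bond breaks with both electrons going to the tosylate; TsO⁻ leaves and a tertiary carbocation remains.
No single 1,2-shift to an adjacent carbon would give a more-substituted cation, so no rearrangement occurs.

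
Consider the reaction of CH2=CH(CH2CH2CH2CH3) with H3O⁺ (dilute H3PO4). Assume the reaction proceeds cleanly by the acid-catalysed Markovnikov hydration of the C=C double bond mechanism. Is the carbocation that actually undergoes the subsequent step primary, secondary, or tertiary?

secondary

Step 1: Electrophilic addition begins with the π(C=C) electrons forming a bond to the proton of H3O⁺. Following Markovnikov's rule, the resulting cation is secondary. H2O is released.
No single 1,2-shift to an adjacent carbon would give a more-substituted cation, so no rearrangement occurs.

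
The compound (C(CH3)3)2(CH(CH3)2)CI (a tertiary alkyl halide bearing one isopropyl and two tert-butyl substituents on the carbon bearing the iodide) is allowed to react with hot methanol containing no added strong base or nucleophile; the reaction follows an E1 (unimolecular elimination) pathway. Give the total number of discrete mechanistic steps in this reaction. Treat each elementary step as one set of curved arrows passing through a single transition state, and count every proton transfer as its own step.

Step 1: Rate-determining heterolysis of the C–I bond gives I⁻ and a tertiary carbocation.
(No 1,2-shift: no single shift to an adjacent carbon would give a more stable cation.)
Step 2: Loss of a β-proton to a methanol molecule of the solvent: the C–H bonding pair collapses toward the cationic carbon to form the C=C π bond, yielding the alkene.
Total: 2 elementary steps.

2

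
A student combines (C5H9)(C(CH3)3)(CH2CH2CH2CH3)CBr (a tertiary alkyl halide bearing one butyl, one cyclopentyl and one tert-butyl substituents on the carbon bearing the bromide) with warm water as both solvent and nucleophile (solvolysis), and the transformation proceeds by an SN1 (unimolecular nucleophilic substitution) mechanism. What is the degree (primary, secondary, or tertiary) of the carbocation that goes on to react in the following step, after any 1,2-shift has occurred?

Step 1: Ionisation: the C–Br σ-bond cleaves heterolytically; both bonding electrons depart with Br⁻, leaving a tertiary carbocation at the α-carbon.
No single 1,2-shift to an adjacent carbon would give a more-substituted cation, so no rearrangement occurs.

tertiary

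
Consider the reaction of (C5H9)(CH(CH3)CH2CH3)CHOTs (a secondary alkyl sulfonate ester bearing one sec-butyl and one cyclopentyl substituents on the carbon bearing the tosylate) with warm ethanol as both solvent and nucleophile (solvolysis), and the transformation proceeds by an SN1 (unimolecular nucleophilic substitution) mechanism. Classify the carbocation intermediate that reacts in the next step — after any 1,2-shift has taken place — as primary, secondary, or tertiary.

Step 1: Unassisted departure of TsO⁻ (taking the C–O bonding pair) generates a secondary carbocation.
Step 2: Carbocation rearrangement: a 1,2-hydride shift from the adjacent sec-butyl carbon converts the initially-formed secondary cation into the more stable tertiary cation.
The cation rearranges from secondary to tertiary via a 1,2-hydride shift from the adjacent sec-butyl carbon; the tertiary cation is what reacts next.

tertiary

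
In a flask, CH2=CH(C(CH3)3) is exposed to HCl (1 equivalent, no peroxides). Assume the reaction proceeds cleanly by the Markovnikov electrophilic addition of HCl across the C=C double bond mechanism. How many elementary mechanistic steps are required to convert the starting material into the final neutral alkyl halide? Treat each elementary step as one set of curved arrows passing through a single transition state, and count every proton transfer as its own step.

3

Step 1: The π electrons of the C=C bond attack a proton of HCl; Markovnikov addition places the new C–H on the less-substituted alkene carbon, so the positive charge ends up on the more-substituted carbon — a secondary carbocation. The H–Cl bond breaks heterolytically, releasing Cl⁻.
Step 2: A methyl group with its bonding pair migrates from the adjacent tert-butyl carbon to the cationic centre — a 1,2-methyl shift — upgrading the secondary cation to a tertiary one.
Step 3: Nucleophilic attack by Cl⁻ on the carbocation completes the addition, giving R–Cl.
Total: 3 elementary steps.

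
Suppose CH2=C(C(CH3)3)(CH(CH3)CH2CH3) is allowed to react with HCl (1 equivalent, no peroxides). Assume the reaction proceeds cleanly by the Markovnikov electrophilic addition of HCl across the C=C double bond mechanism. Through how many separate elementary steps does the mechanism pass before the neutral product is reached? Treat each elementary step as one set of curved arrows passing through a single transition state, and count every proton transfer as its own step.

2

Step 1: Protonation of the alkene by HCl: the π bond acts as the nucleophile and picks up H⁺, giving the more stable (Markovnikov) tertiary carbocation. The H–Cl bond breaks heterolytically, releasing Cl⁻.
(No 1,2-shift: no single shift to an adjacent carbon would give a more stable cation.)
Step 2: The Cl⁻ anion donates a lone pair to the carbocation, forming the new C–Cl σ-bond and giving the neutral alkyl halide.
Total: 2 elementary steps.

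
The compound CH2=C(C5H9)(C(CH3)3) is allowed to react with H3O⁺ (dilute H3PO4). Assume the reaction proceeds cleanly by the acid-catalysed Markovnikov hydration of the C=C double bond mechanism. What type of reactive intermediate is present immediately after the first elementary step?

tertiary carbocation

Step 1: Protonation of the alkene by H3O⁺: the π bond acts as the nucleophile and picks up H⁺, giving the more stable (Markovnikov) tertiary carbocation. H2O is released.
After step 1 the species present is a tertiary carbocation.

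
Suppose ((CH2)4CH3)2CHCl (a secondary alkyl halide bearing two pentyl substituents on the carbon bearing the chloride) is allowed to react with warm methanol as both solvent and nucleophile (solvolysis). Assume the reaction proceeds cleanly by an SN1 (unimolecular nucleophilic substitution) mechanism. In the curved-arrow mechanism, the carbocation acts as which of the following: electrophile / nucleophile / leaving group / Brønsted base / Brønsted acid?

electrophile

Step 2: Nucleophilic capture: the oxygen of CH3OH bonds to the cationic carbon, producing an oxonium-ion intermediate.
The carbocation accepts an electron pair into an empty or π* orbital — it is the electrophile.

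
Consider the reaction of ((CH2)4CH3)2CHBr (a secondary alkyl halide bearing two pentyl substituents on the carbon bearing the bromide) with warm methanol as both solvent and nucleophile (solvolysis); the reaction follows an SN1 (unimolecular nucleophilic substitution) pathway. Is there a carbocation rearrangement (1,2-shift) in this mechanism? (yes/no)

The first-formed carbocation is secondary.
No single 1,2-shift to an adjacent carbon would produce a more-substituted cation than the one already present, so no rearrangement occurs.

no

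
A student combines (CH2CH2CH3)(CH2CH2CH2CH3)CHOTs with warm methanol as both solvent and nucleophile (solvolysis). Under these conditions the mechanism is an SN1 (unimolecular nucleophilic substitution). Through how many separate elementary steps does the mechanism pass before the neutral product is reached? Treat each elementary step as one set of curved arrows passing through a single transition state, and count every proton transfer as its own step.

Step 1: The C–O bond breaks with both electrons going to the tosylate; TsO⁻ leaves and a secondary carbocation remains.
(No 1,2-shift: no single shift to an adjacent carbon would give a more stable cation.)
Step 2: CH3OH donates an oxygen lone pair into the empty p orbital of the cation, giving a protonated ether (an oxonium ion).
Step 3: Proton transfer from the O–H of the oxonium ion to a solvent molecule delivers the neutral ether.
Total: 3 elementary steps.

3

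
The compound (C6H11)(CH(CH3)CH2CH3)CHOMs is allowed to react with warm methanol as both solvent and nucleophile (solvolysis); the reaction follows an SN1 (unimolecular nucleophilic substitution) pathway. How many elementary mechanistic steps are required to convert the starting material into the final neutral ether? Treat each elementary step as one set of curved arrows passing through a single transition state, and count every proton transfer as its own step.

4

Step 1: The C–O bond breaks with both electrons going to the mesylate; MsO⁻ leaves and a secondary carbocation remains.
Step 2: Carbocation rearrangement: a 1,2-hydride shift from the adjacent cyclohexyl carbon converts the initially-formed secondary cation into the more stable tertiary cation.
Step 3: Nucleophilic capture: the oxygen of CH3OH bonds to the cationic carbon, producing an oxonium-ion intermediate.
Step 4: Deprotonation of the oxonium oxygen by solvent methanol yields the neutral ether.
Total: 4 elementary steps.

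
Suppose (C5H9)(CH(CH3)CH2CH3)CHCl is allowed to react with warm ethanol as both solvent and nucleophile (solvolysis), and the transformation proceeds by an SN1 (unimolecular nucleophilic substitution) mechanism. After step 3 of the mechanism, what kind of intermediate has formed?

Step 1: The C–Cl bond breaks with both electrons going to the chloride; Cl⁻ leaves and a secondary carbocation remains.
Step 2: Carbocation rearrangement: a 1,2-hydride shift from the adjacent sec-butyl carbon converts the initially-formed secondary cation into the more stable tertiary cation.
Step 3: CH3CH2OH donates an oxygen lone pair into the empty p orbital of the cation, giving a protonated ether (an oxonium ion).
After step 3 the species present is an oxonium ion.

oxonium ion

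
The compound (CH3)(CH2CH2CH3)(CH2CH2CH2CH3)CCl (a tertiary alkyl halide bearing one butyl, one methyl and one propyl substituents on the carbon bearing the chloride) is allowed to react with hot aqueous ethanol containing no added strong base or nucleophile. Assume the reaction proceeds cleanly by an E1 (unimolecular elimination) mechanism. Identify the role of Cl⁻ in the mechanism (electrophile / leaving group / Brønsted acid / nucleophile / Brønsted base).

Step 1: Rate-determining heterolysis of the C–Cl bond gives Cl⁻ and a tertiary carbocation.
Cl⁻ departs with both electrons of the breaking σ-bond — that is the definition of a leaving group.

leaving group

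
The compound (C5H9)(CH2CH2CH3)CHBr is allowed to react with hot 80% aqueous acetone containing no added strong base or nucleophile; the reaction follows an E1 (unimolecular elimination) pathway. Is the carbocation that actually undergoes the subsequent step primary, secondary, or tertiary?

Step 1: Unassisted departure of Br⁻ (taking the C–Br bonding pair) generates a secondary carbocation.
Step 2: A hydride (H with its bonding pair) migrates from the adjacent cyclopentyl carbon to the cationic centre — a 1,2-hydride shift — upgrading the secondary cation to a tertiary one.
The cation rearranges from secondary to tertiary via a 1,2-hydride shift from the adjacent cyclopentyl carbon; the tertiary cation is what reacts next.

tertiary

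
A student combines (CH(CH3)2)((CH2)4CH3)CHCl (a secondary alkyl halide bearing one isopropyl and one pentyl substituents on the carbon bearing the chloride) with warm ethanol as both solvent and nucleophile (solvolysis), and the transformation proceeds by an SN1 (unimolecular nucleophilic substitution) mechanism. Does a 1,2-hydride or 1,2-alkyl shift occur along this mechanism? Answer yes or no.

yes

The first-formed carbocation is secondary.
The adjacent isopropyl carbon already bears 2 other carbon substituents and has a hydrogen to migrate; after a 1,2-hydride shift from that carbon the positive charge sits on a tertiary centre.
Tertiary is more stable than secondary, so the shift occurs.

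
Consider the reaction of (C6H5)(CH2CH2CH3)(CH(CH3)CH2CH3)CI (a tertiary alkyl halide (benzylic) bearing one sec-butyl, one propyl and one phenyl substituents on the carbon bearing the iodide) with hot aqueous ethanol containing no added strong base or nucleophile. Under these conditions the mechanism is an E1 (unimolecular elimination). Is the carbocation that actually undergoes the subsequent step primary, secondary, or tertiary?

tertiary

Step 1: Unassisted departure of I⁻ (taking the C–I bonding pair) generates a tertiary carbocation.
No single 1,2-shift to an adjacent carbon would give a more-substituted cation, so no rearrangement occurs.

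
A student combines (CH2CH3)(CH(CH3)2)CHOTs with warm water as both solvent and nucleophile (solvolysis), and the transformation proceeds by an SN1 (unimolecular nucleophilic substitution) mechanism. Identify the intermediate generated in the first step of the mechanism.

Step 1: Rate-determining heterolysis of the C–O bond gives TsO⁻ and a secondary carbocation.
After step 1 the species present is a secondary carbocation.

secondary carbocation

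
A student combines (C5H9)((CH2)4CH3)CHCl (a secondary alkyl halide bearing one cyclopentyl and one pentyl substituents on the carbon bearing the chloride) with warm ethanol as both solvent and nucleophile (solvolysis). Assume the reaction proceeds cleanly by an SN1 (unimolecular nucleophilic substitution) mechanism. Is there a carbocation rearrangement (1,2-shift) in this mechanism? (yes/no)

The first-formed carbocation is secondary.
The adjacent cyclopentyl carbon already bears 2 other carbon substituents and has a hydrogen to migrate; after a 1,2-hydride shift from that carbon the positive charge sits on a tertiary centre.
Tertiary is more stable than secondary, so the shift occurs.

yes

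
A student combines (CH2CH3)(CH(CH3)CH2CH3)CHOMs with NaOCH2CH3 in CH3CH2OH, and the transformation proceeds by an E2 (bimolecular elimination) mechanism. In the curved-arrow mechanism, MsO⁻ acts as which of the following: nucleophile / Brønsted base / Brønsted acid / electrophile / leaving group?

leaving group

Step 1: Concerted anti-periplanar elimination: CH3CH2O⁻ abstracts a β-H while MsO⁻ leaves, and the C–H electrons become the new C=C π bond — all in a single transition state.
MsO⁻ departs with both electrons of the breaking σ-bond — that is the definition of a leaving group.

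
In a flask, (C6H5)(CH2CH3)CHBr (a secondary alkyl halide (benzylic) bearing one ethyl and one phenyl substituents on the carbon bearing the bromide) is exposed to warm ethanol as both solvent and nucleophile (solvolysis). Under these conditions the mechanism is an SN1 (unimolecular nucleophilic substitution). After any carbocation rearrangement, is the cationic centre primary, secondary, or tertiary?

secondary

Step 1: The C–Br bond breaks with both electrons going to the bromide; Br⁻ leaves and a secondary carbocation remains.
No single 1,2-shift to an adjacent carbon would give a more-substituted cation, so no rearrangement occurs.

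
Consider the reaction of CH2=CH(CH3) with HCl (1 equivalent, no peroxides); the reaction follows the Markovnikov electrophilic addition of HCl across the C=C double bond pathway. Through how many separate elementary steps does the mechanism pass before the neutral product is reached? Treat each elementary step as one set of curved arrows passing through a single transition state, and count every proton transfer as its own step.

2

Step 1: Electrophilic addition begins with the π(C=C) electrons forming a bond to the proton of HCl. Following Markovnikov's rule, the resulting cation is secondary. The H–Cl bond breaks heterolytically, releasing Cl⁻.
(No 1,2-shift: no single shift to an adjacent carbon would give a more stable cation.)
Step 2: The Cl⁻ anion donates a lone pair to the carbocation, forming the new C–Cl σ-bond and giving the neutral alkyl halide.
Total: 2 elementary steps.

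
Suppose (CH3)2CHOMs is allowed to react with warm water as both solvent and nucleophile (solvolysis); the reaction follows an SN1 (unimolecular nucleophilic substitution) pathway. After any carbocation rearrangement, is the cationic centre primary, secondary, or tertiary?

Step 1: Rate-determining heterolysis of the C–O bond gives MsO⁻ and a secondary carbocation.
No single 1,2-shift to an adjacent carbon would give a more-substituted cation, so no rearrangement occurs.

secondary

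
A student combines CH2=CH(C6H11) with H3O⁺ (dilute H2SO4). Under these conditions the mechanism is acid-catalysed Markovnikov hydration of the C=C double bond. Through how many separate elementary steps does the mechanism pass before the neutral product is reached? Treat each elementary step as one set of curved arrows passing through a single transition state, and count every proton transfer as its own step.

4

Step 1: Electrophilic addition begins with the π(C=C) electrons forming a bond to the proton of H3O⁺. Following Markovnikov's rule, the resulting cation is secondary. H2O is released.
Step 2: Carbocation rearrangement: a 1,2-hydride shift from the adjacent cyclohexyl carbon converts the initially-formed secondary cation into the more stable tertiary cation.
Step 3: A lone pair on the oxygen of H2O attacks the carbocation, forming a C–O bond and an oxonium ion (a protonated alcohol).
Step 4: H2O removes a proton from the oxonium oxygen, regenerating H3O⁺ and giving the neutral alcohol.
Total: 4 elementary steps.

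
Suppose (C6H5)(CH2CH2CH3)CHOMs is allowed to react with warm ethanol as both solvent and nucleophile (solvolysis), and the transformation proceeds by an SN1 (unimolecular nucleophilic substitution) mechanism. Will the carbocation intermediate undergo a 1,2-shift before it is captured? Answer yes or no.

no

The first-formed carbocation is secondary.
No single 1,2-shift to an adjacent carbon would produce a more-substituted cation than the one already present, so no rearrangement occurs.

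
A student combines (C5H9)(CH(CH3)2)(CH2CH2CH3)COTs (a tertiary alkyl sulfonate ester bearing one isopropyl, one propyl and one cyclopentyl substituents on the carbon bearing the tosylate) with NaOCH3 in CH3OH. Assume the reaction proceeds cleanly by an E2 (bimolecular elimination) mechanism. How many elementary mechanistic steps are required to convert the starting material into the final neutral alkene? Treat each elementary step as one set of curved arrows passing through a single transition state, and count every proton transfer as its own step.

1

Step 1: Concerted anti-periplanar elimination: CH3O⁻ abstracts a β-H while TsO⁻ leaves, and the C–H electrons become the new C=C π bond — all in a single transition state.
Total: 1 elementary step.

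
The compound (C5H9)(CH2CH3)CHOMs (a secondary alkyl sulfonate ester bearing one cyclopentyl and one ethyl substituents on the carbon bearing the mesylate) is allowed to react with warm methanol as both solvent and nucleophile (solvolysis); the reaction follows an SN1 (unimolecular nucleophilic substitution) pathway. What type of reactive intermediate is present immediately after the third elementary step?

Step 1: Ionisation: the C–O σ-bond cleaves heterolytically; both bonding electrons depart with MsO⁻, leaving a secondary carbocation at the α-carbon.
Step 2: A hydride (H with its bonding pair) migrates from the adjacent cyclopentyl carbon to the cationic centre — a 1,2-hydride shift — upgrading the secondary cation to a tertiary one.
Step 3: A lone pair on the oxygen of CH3OH attacks the carbocation, forming a new C–O σ-bond and an oxonium ion.
After step 3 the species present is an oxonium ion.

oxonium ion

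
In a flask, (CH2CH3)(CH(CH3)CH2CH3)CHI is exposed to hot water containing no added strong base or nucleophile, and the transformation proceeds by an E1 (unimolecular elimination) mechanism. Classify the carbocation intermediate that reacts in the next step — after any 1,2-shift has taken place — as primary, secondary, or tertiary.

Step 1: The C–I bond breaks with both electrons going to the iodide; I⁻ leaves and a secondary carbocation remains.
Step 2: A 1,2-hydride shift from the adjacent sec-butyl carbon moves the positive charge from the secondary centre to an adjacent carbon, generating a more stable tertiary carbocation.
The cation rearranges from secondary to tertiary via a 1,2-hydride shift from the adjacent sec-butyl carbon; the tertiary cation is what reacts next.

tertiary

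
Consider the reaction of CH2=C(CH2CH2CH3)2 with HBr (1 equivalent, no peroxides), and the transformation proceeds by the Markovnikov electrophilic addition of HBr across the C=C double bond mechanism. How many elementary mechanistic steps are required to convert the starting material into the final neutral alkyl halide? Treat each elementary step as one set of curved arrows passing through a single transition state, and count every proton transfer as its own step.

2

Step 1: The π electrons of the C=C bond attack a proton of HBr; Markovnikov addition places the new C–H on the less-substituted alkene carbon, so the positive charge ends up on the more-substituted carbon — a tertiary carbocation. The H–Br bond breaks heterolytically, releasing Br⁻.
(No 1,2-shift: no single shift to an adjacent carbon would give a more stable cation.)
Step 2: Nucleophilic attack by Br⁻ on the carbocation completes the addition, giving R–Br.
Total: 2 elementary steps.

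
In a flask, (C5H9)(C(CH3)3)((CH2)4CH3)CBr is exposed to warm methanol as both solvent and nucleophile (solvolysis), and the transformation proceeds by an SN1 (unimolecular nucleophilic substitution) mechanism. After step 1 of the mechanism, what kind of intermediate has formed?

tertiary carbocation

Step 1: Ionisation: the C–Br σ-bond cleaves heterolytically; both bonding electrons depart with Br⁻, leaving a tertiary carbocation at the α-carbon.
After step 1 the species present is a tertiary carbocation.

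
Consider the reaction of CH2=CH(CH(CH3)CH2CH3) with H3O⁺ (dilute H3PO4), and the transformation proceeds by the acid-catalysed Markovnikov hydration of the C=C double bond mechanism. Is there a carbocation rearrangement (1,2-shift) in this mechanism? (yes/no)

The first-formed carbocation is secondary.
The adjacent sec-butyl carbon already bears 2 other carbon substituents and has a hydrogen to migrate; after a 1,2-hydride shift from that carbon the positive charge sits on a tertiary centre.
Tertiary is more stable than secondary, so the shift occurs.

yes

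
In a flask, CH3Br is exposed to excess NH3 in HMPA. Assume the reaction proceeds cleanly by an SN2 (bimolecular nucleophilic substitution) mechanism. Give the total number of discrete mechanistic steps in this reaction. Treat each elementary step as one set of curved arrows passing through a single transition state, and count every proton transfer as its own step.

2

Step 1: A lone pair on the N of NH3 attacks the α-carbon from the back side while the C–Br bond breaks; both bonding electrons leave with Br⁻. The product of this concerted step is an alkylammonium ion.
Step 2: A second equivalent of NH3 removes a proton from the N, giving the neutral product.
Total: 2 elementary steps.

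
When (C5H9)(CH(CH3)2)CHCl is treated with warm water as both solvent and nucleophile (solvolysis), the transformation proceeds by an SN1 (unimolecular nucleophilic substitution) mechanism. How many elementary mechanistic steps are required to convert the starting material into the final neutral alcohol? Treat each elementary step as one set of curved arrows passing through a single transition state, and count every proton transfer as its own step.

4

Step 1: Rate-determining heterolysis of the C–Cl bond gives Cl⁻ and a secondary carbocation.
Step 2: Carbocation rearrangement: a 1,2-hydride shift from the adjacent isopropyl carbon converts the initially-formed secondary cation into the more stable tertiary cation.
Step 3: A lone pair on the oxygen of H2O attacks the carbocation, forming a new C–O σ-bond and an oxonium ion.
Step 4: Deprotonation of the oxonium oxygen by solvent water yields the neutral alcohol.
Total: 4 elementary steps.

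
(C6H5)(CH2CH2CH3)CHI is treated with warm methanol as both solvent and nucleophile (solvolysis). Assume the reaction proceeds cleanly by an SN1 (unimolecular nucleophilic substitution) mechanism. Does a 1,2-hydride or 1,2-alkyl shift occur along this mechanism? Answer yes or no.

The first-formed carbocation is secondary.
No single 1,2-shift to an adjacent carbon would produce a more-substituted cation than the one already present, so no rearrangement occurs.

no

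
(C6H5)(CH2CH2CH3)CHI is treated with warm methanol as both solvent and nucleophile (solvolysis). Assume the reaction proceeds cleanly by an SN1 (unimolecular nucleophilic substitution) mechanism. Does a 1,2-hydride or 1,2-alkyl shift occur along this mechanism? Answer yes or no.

The first-formed carbocation is secondary.
No single 1,2-shift to an adjacent carbon would produce a more-substituted cation than the one already present, so no rearrangement occurs.

no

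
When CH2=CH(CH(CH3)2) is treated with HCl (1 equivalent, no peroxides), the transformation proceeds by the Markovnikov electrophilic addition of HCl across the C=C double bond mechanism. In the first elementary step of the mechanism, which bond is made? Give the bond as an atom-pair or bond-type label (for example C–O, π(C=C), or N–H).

C–H

Step 1: Protonation of the alkene by HCl: the π bond acts as the nucleophile and picks up H⁺, giving the more stable (Markovnikov) secondary carbocation. The H–Cl bond breaks heterolytically, releasing Cl⁻.
The bond formed in this step is the C–H bond.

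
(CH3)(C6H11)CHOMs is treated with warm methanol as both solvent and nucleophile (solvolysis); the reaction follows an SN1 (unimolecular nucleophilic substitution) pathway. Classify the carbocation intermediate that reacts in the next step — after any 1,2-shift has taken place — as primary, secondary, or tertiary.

tertiary

Step 1: Rate-determining heterolysis of the C–O bond gives MsO⁻ and a secondary carbocation.
Step 2: A hydride (H with its bonding pair) migrates from the adjacent cyclohexyl carbon to the cationic centre — a 1,2-hydride shift — upgrading the secondary cation to a tertiary one.
The cation rearranges from secondary to tertiary via a 1,2-hydride shift from the adjacent cyclohexyl carbon; the tertiary cation is what reacts next.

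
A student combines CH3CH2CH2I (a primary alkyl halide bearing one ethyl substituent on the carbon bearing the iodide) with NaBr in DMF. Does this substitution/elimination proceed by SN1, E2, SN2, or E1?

SN2

Conditions: a primary substrate with a strong nucleophile in the polar aprotic solvent DMF.
These conditions are the textbook signature of the SN2 pathway.
An unhindered substrate with a strong nucleophile in a polar aprotic solvent favours one-step backside displacement.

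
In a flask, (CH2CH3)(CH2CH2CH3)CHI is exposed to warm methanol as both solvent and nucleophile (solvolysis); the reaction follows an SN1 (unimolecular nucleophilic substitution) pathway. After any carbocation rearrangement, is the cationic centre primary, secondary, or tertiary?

Step 1: Unassisted departure of I⁻ (taking the C–I bonding pair) generates a secondary carbocation.
No single 1,2-shift to an adjacent carbon would give a more-substituted cation, so no rearrangement occurs.

secondary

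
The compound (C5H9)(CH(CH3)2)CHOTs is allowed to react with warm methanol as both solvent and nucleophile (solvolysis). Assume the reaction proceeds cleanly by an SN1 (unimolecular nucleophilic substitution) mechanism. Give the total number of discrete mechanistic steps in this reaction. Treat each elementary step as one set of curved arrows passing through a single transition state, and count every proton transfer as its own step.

Step 1: Unassisted departure of TsO⁻ (taking the C–O bonding pair) generates a secondary carbocation.
Step 2: Carbocation rearrangement: a 1,2-hydride shift from the adjacent cyclopentyl carbon converts the initially-formed secondary cation into the more stable tertiary cation.
Step 3: A lone pair on the oxygen of CH3OH attacks the carbocation, forming a new C–O σ-bond and an oxonium ion.
Step 4: Proton transfer from the O–H of the oxonium ion to a solvent molecule delivers the neutral ether.
Total: 4 elementary steps.

4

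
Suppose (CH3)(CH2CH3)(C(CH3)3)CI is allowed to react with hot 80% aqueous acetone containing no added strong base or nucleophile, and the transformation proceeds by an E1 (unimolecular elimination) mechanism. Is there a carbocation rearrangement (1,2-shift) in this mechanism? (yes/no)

The first-formed carbocation is tertiary.
No single 1,2-shift to an adjacent carbon would produce a more-substituted cation than the one already present, so no rearrangement occurs.

no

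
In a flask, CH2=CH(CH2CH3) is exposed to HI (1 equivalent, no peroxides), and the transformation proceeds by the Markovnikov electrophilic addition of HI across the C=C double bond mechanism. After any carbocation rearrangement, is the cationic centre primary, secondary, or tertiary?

Step 1: The π electrons of the C=C bond attack a proton of HI; Markovnikov addition places the new C–H on the less-substituted alkene carbon, so the positive charge ends up on the more-substituted carbon — a secondary carbocation. The H–I bond breaks heterolytically, releasing I⁻.
No single 1,2-shift to an adjacent carbon would give a more-substituted cation, so no rearrangement occurs.

secondary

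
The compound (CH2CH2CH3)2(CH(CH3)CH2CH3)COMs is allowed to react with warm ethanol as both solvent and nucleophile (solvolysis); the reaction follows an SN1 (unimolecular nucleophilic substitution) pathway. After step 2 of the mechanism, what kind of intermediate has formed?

Step 1: Ionisation: the C–O σ-bond cleaves heterolytically; both bonding electrons depart with MsO⁻, leaving a tertiary carbocation at the α-carbon.
Step 2: Nucleophilic capture: the oxygen of CH3CH2OH bonds to the cationic carbon, producing an oxonium-ion intermediate.
After step 2 the species present is an oxonium ion.

oxonium ion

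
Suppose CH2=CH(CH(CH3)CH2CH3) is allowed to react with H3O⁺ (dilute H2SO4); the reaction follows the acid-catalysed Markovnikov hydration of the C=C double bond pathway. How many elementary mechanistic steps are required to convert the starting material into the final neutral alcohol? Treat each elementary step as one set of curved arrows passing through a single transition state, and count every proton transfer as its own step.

Step 1: The π electrons of the C=C bond attack a proton of H3O⁺; Markovnikov addition places the new C–H on the less-substituted alkene carbon, so the positive charge ends up on the more-substituted carbon — a secondary carbocation. H2O is released.
Step 2: A 1,2-hydride shift from the adjacent sec-butyl carbon moves the positive charge from the secondary centre to an adjacent carbon, generating a more stable tertiary carbocation.
Step 3: A lone pair on the oxygen of H2O attacks the carbocation, forming a C–O bond and an oxonium ion (a protonated alcohol).
Step 4: Proton transfer from the O–H of the oxonium ion to H2O completes the catalytic cycle and yields the alcohol.
Total: 4 elementary steps.

4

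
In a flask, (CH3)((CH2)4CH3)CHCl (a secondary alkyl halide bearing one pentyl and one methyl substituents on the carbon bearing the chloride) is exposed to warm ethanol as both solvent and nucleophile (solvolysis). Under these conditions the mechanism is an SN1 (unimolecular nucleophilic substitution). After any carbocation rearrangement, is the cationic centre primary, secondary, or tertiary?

secondary

Step 1: The C–Cl bond breaks with both electrons going to the chloride; Cl⁻ leaves and a secondary carbocation remains.
No single 1,2-shift to an adjacent carbon would give a more-substituted cation, so no rearrangement occurs.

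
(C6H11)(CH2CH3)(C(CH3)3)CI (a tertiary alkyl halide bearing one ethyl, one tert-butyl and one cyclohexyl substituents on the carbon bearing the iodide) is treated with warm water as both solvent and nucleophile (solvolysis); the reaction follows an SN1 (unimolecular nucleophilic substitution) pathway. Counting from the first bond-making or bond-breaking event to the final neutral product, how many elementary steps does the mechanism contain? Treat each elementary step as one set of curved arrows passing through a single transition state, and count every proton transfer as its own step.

Step 1: Ionisation: the C–I σ-bond cleaves heterolytically; both bonding electrons depart with I⁻, leaving a tertiary carbocation at the α-carbon.
(No 1,2-shift: no single shift to an adjacent carbon would give a more stable cation.)
Step 2: H2O donates an oxygen lone pair into the empty p orbital of the cation, giving a protonated alcohol (an oxonium ion).
Step 3: Proton transfer from the O–H of the oxonium ion to a solvent molecule delivers the neutral alcohol.
Total: 3 elementary steps.

3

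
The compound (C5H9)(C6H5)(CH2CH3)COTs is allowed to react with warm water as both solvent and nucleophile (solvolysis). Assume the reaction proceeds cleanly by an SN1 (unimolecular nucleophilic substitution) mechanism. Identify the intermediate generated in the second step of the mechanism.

oxonium ion

Step 1: The C–O bond breaks with both electrons going to the tosylate; TsO⁻ leaves and a tertiary carbocation remains.
Step 2: H2O donates an oxygen lone pair into the empty p orbital of the cation, giving a protonated alcohol (an oxonium ion).
After step 2 the species present is an oxonium ion.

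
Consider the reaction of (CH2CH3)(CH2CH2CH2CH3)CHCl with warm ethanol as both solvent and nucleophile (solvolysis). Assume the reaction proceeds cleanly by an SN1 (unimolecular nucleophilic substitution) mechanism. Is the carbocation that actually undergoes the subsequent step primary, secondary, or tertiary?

secondary

Step 1: The C–Cl bond breaks with both electrons going to the chloride; Cl⁻ leaves and a secondary carbocation remains.
No single 1,2-shift to an adjacent carbon would give a more-substituted cation, so no rearrangement occurs.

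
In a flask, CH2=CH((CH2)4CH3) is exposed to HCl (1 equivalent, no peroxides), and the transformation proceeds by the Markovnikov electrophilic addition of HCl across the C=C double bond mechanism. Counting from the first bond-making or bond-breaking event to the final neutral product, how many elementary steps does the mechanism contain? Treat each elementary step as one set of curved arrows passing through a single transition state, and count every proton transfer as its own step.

2

Step 1: Electrophilic addition begins with the π(C=C) electrons forming a bond to the proton of HCl. Following Markovnikov's rule, the resulting cation is secondary. The H–Cl bond breaks heterolytically, releasing Cl⁻.
(No 1,2-shift: no single shift to an adjacent carbon would give a more stable cation.)
Step 2: Nucleophilic attack by Cl⁻ on the carbocation completes the addition, giving R–Cl.
Total: 2 elementary steps.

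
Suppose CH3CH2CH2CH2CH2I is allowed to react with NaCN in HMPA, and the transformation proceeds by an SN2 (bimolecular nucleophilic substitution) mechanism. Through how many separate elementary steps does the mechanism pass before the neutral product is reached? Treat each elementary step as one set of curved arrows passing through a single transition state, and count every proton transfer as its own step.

1

Step 1: CN⁻ attacks the back face of the α-carbon while I⁻ departs with the C–I bonding pair — a single concerted displacement through a pentacoordinate transition state.
Total: 1 elementary step.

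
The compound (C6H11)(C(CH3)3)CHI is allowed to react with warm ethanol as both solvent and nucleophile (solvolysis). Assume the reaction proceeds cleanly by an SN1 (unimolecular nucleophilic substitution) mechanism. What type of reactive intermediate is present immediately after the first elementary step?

secondary carbocation

Step 1: The C–I bond breaks with both electrons going to the iodide; I⁻ leaves and a secondary carbocation remains.
After step 1 the species present is a secondary carbocation.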